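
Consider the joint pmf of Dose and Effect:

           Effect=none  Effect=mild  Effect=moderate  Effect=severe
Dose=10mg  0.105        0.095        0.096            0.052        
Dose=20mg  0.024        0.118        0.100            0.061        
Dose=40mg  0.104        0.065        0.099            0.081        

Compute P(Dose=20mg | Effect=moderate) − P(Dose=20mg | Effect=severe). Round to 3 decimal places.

P(Effect=moderate) = 0.096 + 0.100 + 0.099 = 0.295; P(Dose=20mg | Effect=moderate) = 0.100/0.295 = 0.3390.
P(Effect=severe) = 0.052 + 0.061 + 0.081 = 0.194; P(Dose=20mg | Effect=severe) = 0.061/0.194 = 0.3144.
Difference = 0.025.

0.025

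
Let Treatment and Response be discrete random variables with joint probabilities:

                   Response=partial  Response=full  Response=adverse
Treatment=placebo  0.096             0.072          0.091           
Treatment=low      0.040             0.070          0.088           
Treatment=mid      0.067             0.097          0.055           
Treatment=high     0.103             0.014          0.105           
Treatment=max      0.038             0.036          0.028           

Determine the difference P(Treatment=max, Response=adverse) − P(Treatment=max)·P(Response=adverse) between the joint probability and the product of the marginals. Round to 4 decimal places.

-0.0094

P(Treatment=max) = 0.038 + 0.036 + 0.028 = 0.102.
P(Response=adverse) = 0.091 + 0.088 + 0.055 + 0.105 + 0.028 = 0.367.
P(Treatment=max, Response=adverse) − P(Treatment=max)P(Response=adverse) = 0.028 − 0.102×0.367 = -0.0094.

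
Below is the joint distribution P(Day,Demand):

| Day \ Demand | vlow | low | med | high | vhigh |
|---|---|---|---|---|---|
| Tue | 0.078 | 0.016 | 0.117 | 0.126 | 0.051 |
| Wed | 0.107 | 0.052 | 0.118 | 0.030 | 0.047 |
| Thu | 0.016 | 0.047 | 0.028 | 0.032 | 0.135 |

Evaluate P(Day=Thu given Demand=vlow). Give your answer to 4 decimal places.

0.0796

P(Demand=vlow) = 0.078 + 0.107 + 0.016 = 0.201.
P(Day=Thu | Demand=vlow) = 0.016/0.201 = 0.0796.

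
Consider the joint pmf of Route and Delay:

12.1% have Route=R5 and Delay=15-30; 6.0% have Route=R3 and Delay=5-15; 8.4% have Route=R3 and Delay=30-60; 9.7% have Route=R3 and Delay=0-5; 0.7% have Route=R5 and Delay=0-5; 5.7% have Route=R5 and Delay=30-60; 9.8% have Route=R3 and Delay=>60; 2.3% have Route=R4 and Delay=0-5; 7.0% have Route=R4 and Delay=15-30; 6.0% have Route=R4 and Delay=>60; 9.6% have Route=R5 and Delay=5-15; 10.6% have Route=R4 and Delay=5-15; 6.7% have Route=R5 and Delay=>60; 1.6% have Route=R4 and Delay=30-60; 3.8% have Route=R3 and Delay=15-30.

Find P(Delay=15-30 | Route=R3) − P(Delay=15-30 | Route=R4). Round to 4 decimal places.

-0.1537

P(Route=R3) = 0.097 + 0.060 + 0.038 + 0.084 + 0.098 = 0.377; P(Delay=15-30 | Route=R3) = 0.038/0.377 = 0.10080.
P(Route=R4) = 0.023 + 0.106 + 0.070 + 0.016 + 0.060 = 0.275; P(Delay=15-30 | Route=R4) = 0.070/0.275 = 0.25455.
Difference = -0.1537.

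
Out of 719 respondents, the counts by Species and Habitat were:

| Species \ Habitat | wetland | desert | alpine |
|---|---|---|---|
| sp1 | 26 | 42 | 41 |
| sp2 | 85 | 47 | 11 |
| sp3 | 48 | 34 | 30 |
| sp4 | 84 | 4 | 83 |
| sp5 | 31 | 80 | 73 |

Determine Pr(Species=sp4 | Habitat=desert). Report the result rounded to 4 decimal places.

Total with Habitat=desert: 42 + 47 + 34 + 4 + 80 = 207.
P(Species=sp4 | Habitat=desert) = 4/207 = 0.0193.

0.0193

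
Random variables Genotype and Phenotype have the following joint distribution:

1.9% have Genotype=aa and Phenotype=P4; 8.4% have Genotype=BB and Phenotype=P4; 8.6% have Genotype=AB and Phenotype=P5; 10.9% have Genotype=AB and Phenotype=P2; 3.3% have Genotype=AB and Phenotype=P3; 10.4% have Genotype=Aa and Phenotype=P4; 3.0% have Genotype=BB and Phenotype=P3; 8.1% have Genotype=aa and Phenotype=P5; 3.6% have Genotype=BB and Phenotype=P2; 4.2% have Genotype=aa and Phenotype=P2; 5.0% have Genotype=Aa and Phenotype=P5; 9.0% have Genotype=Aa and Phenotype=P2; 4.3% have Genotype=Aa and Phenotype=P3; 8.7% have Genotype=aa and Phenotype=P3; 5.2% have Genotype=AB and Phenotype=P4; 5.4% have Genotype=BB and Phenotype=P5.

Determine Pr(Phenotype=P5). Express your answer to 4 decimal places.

P(Phenotype=P5) = 0.050 + 0.081 + 0.086 + 0.054 = 0.271.

0.2710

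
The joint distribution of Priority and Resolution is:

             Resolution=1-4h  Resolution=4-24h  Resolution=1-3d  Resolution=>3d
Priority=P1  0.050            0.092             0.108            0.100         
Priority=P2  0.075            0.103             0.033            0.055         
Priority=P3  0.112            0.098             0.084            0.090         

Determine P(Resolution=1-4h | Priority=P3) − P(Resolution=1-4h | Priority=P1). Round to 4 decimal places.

0.1488

P(Priority=P3) = 0.112 + 0.098 + 0.084 + 0.090 = 0.384; P(Resolution=1-4h | Priority=P3) = 0.112/0.384 = 0.29167.
P(Priority=P1) = 0.050 + 0.092 + 0.108 + 0.100 = 0.350; P(Resolution=1-4h | Priority=P1) = 0.050/0.350 = 0.14286.
Difference = 0.1488.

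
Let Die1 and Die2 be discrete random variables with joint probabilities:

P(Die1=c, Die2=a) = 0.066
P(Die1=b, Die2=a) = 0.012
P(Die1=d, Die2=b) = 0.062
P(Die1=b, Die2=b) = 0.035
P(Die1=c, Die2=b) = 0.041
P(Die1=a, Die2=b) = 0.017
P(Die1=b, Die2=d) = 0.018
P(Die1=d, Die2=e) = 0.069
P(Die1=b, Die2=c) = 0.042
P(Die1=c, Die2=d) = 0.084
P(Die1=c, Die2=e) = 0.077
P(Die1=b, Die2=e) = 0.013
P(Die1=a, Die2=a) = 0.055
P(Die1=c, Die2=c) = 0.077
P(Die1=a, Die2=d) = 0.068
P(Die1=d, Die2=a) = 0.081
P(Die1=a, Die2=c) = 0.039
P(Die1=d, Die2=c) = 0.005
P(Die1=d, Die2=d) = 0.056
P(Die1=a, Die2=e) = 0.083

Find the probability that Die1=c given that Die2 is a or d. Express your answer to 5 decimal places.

0.34091

P(Die2=a) = 0.055 + 0.012 + 0.066 + 0.081 = 0.214.
P(Die2=d) = 0.068 + 0.018 + 0.084 + 0.056 = 0.226.
P(Die2 ∈ {a, d}) = 0.214 + 0.226 = 0.440; P(Die1=c, Die2 ∈ {a, d}) = 0.066 + 0.084 = 0.150.
P(Die1=c | Die2 ∈ {a, d}) = 0.150/0.440 = 0.34091.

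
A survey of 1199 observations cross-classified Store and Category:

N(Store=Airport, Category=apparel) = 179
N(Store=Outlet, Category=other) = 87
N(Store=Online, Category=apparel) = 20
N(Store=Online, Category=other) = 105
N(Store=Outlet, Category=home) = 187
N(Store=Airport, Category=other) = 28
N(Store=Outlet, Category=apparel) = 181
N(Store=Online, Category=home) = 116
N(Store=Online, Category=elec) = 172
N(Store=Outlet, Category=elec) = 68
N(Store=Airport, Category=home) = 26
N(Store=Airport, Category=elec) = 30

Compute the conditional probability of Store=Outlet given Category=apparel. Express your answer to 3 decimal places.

Total with Category=apparel: 179 + 181 + 20 = 380.
P(Store=Outlet | Category=apparel) = 181/380 = 0.476.

0.476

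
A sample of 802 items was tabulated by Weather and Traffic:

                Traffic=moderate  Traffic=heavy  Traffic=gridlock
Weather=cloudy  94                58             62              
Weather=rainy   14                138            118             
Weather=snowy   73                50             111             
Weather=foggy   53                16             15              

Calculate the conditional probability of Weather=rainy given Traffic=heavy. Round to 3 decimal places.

Total with Traffic=heavy: 58 + 138 + 50 + 16 = 262.
P(Weather=rainy | Traffic=heavy) = 138/262 = 0.527.

0.527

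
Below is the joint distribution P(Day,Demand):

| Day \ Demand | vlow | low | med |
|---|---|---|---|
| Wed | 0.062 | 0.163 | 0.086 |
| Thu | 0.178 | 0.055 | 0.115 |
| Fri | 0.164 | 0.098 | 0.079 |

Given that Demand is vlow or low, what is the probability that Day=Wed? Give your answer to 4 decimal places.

P(Demand=vlow) = 0.062 + 0.178 + 0.164 = 0.404.
P(Demand=low) = 0.163 + 0.055 + 0.098 = 0.316.
P(Demand ∈ {vlow, low}) = 0.404 + 0.316 = 0.720; P(Day=Wed, Demand ∈ {vlow, low}) = 0.062 + 0.163 = 0.225.
P(Day=Wed | Demand ∈ {vlow, low}) = 0.225/0.720 = 0.3125.

0.3125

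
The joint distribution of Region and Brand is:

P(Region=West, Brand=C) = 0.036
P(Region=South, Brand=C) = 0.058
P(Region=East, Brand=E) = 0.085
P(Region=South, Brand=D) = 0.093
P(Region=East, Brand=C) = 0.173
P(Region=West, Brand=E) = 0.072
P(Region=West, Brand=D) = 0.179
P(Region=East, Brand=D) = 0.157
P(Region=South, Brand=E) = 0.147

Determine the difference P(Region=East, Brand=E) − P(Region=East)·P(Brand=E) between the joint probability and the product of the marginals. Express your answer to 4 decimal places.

P(Region=East) = 0.173 + 0.157 + 0.085 = 0.415.
P(Brand=E) = 0.147 + 0.085 + 0.072 = 0.304.
P(Region=East, Brand=E) − P(Region=East)P(Brand=E) = 0.085 − 0.415×0.304 = -0.0412.

-0.0412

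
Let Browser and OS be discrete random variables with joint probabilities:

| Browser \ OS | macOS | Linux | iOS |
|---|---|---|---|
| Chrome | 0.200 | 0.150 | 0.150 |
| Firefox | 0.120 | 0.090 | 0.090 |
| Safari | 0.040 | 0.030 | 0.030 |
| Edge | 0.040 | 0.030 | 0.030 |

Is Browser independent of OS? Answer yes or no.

Every cell satisfies P(Browser,OS) = P(Browser)·P(OS). For instance P(Browser=Firefox) = 0.300, P(OS=macOS) = 0.400, and 0.300×0.400 = 0.120 matches the joint entry. So Browser and OS are independent.

yes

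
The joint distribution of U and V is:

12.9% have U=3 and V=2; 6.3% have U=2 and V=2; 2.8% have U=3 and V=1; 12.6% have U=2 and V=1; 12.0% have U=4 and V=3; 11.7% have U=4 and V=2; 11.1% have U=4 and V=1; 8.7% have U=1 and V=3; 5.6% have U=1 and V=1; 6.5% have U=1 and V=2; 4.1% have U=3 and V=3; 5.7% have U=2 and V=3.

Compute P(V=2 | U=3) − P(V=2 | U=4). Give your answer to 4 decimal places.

0.3153

P(U=3) = 0.028 + 0.129 + 0.041 = 0.198; P(V=2 | U=3) = 0.129/0.198 = 0.65152.
P(U=4) = 0.111 + 0.117 + 0.120 = 0.348; P(V=2 | U=4) = 0.117/0.348 = 0.33621.
Difference = 0.3153.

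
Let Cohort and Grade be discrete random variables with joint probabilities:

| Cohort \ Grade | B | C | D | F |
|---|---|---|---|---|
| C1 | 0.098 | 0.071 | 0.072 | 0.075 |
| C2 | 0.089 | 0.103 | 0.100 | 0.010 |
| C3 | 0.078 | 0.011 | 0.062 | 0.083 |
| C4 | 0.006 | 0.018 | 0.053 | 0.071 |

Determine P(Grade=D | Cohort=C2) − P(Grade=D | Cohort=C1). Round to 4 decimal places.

0.1033

P(Cohort=C2) = 0.089 + 0.103 + 0.100 + 0.010 = 0.302; P(Grade=D | Cohort=C2) = 0.100/0.302 = 0.33113.
P(Cohort=C1) = 0.098 + 0.071 + 0.072 + 0.075 = 0.316; P(Grade=D | Cohort=C1) = 0.072/0.316 = 0.22785.
Difference = 0.1033.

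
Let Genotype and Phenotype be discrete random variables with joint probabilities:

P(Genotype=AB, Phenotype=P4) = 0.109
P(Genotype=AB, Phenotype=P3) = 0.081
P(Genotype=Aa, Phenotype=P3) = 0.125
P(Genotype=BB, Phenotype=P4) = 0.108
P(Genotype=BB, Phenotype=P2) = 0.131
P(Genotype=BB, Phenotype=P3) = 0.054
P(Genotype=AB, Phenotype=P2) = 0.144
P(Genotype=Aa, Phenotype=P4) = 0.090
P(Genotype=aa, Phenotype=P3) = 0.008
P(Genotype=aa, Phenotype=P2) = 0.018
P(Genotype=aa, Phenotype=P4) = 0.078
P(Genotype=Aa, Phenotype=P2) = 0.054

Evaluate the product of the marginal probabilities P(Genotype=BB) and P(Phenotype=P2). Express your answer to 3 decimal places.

0.102

P(Genotype=BB) = 0.131 + 0.054 + 0.108 = 0.293.
P(Phenotype=P2) = 0.054 + 0.018 + 0.144 + 0.131 = 0.347.
Product: 0.293 × 0.347 = 0.102.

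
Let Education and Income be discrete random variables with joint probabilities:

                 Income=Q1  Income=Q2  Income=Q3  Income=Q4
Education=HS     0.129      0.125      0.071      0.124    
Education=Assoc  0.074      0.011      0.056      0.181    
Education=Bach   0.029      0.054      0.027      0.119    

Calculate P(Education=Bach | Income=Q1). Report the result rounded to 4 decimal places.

P(Income=Q1) = 0.129 + 0.074 + 0.029 = 0.232.
P(Education=Bach | Income=Q1) = 0.029/0.232 = 0.1250.

0.1250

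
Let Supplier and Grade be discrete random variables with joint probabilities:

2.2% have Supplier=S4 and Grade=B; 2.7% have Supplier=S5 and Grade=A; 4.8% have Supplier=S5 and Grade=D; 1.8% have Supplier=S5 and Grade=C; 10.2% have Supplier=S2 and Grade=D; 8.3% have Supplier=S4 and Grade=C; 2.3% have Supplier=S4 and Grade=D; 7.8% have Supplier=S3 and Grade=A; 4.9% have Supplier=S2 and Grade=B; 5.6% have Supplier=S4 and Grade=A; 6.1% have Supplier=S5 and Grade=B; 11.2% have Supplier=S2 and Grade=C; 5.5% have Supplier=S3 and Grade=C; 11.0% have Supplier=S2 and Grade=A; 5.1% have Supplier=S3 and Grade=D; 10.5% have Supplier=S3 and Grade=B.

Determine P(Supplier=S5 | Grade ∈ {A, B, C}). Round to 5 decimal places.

0.13660

P(Grade=A) = 0.110 + 0.078 + 0.056 + 0.027 = 0.271.
P(Grade=B) = 0.049 + 0.105 + 0.022 + 0.061 = 0.237.
P(Grade=C) = 0.112 + 0.055 + 0.083 + 0.018 = 0.268.
P(Grade ∈ {A, B, C}) = 0.271 + 0.237 + 0.268 = 0.776; P(Supplier=S5, Grade ∈ {A, B, C}) = 0.027 + 0.061 + 0.018 = 0.106.
P(Supplier=S5 | Grade ∈ {A, B, C}) = 0.106/0.776 = 0.13660.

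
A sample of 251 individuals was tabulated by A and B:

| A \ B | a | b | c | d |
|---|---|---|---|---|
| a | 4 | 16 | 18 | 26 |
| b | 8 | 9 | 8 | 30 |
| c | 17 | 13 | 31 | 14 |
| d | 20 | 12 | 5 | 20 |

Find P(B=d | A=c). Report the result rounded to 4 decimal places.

Total with A=c: 17 + 13 + 31 + 14 = 75.
P(B=d | A=c) = 14/75 = 0.1867.

0.1867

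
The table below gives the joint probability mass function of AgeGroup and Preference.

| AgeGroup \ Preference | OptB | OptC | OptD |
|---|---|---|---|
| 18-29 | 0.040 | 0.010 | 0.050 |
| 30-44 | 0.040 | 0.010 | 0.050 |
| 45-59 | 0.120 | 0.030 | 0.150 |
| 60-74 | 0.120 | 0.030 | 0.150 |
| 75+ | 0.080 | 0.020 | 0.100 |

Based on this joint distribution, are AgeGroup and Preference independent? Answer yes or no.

Every cell satisfies P(AgeGroup,Preference) = P(AgeGroup)·P(Preference). For instance P(AgeGroup=60-74) = 0.300, P(Preference=OptC) = 0.100, and 0.300×0.100 = 0.030 matches the joint entry. So AgeGroup and Preference are independent.

yes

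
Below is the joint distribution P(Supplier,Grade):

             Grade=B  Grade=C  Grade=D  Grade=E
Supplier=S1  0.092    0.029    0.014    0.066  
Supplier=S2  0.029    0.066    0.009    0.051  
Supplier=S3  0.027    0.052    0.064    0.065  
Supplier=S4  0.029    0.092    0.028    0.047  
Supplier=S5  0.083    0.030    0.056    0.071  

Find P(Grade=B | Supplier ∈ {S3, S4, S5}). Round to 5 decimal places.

P(Supplier=S3) = 0.027 + 0.052 + 0.064 + 0.065 = 0.208.
P(Supplier=S4) = 0.029 + 0.092 + 0.028 + 0.047 = 0.196.
P(Supplier=S5) = 0.083 + 0.030 + 0.056 + 0.071 = 0.240.
P(Supplier ∈ {S3, S4, S5}) = 0.208 + 0.196 + 0.240 = 0.644; P(Grade=B, Supplier ∈ {S3, S4, S5}) = 0.027 + 0.029 + 0.083 = 0.139.
P(Grade=B | Supplier ∈ {S3, S4, S5}) = 0.139/0.644 = 0.21584.

0.21584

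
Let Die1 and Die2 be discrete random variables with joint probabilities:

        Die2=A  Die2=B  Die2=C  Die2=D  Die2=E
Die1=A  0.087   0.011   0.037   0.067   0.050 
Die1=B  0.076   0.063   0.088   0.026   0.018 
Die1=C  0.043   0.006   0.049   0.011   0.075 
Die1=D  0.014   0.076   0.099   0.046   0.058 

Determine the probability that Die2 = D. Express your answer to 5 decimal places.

0.15000

P(Die2=D) = 0.067 + 0.026 + 0.011 + 0.046 = 0.150.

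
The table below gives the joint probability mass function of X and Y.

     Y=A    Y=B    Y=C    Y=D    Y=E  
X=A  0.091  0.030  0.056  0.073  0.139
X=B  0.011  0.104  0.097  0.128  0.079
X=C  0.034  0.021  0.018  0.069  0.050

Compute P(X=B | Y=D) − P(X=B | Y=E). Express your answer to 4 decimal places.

0.1793

P(Y=D) = 0.073 + 0.128 + 0.069 = 0.270; P(X=B | Y=D) = 0.128/0.270 = 0.47407.
P(Y=E) = 0.139 + 0.079 + 0.050 = 0.268; P(X=B | Y=E) = 0.079/0.268 = 0.29478.
Difference = 0.1793.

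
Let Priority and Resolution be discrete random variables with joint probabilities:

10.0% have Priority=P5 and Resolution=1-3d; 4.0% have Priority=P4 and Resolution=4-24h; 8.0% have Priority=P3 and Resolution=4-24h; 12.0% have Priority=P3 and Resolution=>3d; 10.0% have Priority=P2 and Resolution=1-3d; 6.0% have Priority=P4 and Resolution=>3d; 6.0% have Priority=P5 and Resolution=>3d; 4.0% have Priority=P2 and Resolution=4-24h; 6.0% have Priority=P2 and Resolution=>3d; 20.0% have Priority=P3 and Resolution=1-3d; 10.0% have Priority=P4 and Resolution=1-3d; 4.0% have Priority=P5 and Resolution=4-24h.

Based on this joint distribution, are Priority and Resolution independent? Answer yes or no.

Every cell satisfies P(Priority,Resolution) = P(Priority)·P(Resolution). For instance P(Priority=P2) = 0.200, P(Resolution=1-3d) = 0.500, and 0.200×0.500 = 0.100 matches the joint entry. So Priority and Resolution are independent.

yes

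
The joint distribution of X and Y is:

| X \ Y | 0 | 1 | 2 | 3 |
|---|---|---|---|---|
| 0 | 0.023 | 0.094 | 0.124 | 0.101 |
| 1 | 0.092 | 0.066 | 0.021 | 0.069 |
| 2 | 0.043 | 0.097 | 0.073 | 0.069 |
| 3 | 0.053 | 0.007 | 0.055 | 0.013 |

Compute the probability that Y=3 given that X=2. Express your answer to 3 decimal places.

P(X=2) = 0.043 + 0.097 + 0.073 + 0.069 = 0.282.
P(Y=3 | X=2) = 0.069/0.282 = 0.245.

0.245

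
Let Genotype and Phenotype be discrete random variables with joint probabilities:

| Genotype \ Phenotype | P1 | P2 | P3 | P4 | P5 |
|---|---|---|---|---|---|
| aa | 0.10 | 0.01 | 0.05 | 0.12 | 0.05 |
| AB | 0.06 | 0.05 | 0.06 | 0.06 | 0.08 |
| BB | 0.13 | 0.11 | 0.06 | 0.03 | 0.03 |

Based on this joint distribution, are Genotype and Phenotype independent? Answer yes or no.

no

P(Genotype=aa) = 0.33 and P(Phenotype=P4) = 0.21, so their product is 0.0693, but P(Genotype=aa, Phenotype=P4) = 0.12. Since these differ, Genotype and Phenotype are not independent.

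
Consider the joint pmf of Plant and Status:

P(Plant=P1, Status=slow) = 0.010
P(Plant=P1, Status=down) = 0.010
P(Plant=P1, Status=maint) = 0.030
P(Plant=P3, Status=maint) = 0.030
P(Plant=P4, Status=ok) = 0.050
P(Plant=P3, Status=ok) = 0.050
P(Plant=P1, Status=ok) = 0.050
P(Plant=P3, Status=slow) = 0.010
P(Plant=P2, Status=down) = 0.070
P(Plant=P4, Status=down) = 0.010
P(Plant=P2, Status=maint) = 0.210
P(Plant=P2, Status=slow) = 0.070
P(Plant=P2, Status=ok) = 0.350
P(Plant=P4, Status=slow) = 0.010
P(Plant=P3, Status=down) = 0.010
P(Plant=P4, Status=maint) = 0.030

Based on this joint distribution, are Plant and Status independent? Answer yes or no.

yes

Every cell satisfies P(Plant,Status) = P(Plant)·P(Status). For instance P(Plant=P4) = 0.100, P(Status=down) = 0.100, and 0.100×0.100 = 0.010 matches the joint entry. So Plant and Status are independent.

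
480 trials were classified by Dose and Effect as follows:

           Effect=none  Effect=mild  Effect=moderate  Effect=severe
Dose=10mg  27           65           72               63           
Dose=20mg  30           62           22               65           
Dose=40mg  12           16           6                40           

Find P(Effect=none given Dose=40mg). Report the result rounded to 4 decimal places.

Total with Dose=40mg: 12 + 16 + 6 + 40 = 74.
P(Effect=none | Dose=40mg) = 12/74 = 0.1622.

0.1622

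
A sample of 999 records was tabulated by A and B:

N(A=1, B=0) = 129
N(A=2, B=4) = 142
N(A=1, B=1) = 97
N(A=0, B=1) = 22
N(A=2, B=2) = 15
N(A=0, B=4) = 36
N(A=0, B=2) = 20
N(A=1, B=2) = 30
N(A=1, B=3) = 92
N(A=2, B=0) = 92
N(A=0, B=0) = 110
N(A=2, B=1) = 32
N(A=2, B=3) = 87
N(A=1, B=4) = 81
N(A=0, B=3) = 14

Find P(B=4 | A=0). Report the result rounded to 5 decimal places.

0.17822

Total with A=0: 110 + 22 + 20 + 14 + 36 = 202.
P(B=4 | A=0) = 36/202 = 0.17822.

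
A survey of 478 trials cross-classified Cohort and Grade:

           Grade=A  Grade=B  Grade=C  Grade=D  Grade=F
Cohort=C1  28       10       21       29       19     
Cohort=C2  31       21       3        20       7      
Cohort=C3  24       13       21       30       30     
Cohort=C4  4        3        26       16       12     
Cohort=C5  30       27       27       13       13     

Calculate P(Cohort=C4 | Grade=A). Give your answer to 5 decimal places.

0.03419

Total with Grade=A: 28 + 31 + 24 + 4 + 30 = 117.
P(Cohort=C4 | Grade=A) = 4/117 = 0.03419.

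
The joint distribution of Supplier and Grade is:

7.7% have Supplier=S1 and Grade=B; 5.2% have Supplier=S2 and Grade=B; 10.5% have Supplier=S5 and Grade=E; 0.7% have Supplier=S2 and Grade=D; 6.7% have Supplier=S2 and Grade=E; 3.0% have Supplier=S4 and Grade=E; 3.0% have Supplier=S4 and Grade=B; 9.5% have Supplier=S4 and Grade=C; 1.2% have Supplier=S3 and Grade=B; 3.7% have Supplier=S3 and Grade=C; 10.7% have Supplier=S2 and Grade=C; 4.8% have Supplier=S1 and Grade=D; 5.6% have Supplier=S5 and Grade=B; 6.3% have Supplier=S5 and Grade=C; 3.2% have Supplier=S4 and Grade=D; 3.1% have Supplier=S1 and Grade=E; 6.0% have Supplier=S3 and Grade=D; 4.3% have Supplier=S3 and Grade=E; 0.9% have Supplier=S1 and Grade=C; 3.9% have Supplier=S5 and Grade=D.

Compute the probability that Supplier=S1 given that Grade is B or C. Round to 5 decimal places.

P(Grade=B) = 0.077 + 0.052 + 0.012 + 0.030 + 0.056 = 0.227.
P(Grade=C) = 0.009 + 0.107 + 0.037 + 0.095 + 0.063 = 0.311.
P(Grade ∈ {B, C}) = 0.227 + 0.311 = 0.538; P(Supplier=S1, Grade ∈ {B, C}) = 0.077 + 0.009 = 0.086.
P(Supplier=S1 | Grade ∈ {B, C}) = 0.086/0.538 = 0.15985.

0.15985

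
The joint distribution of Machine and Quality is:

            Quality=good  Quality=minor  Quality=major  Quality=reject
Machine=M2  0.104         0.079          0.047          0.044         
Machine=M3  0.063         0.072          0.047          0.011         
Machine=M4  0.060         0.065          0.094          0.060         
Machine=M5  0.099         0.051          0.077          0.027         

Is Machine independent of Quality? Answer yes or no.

no

P(Machine=M4) = 0.279 and P(Quality=good) = 0.326, so their product is 0.09095, but P(Machine=M4, Quality=good) = 0.060. Since these differ, Machine and Quality are not independent.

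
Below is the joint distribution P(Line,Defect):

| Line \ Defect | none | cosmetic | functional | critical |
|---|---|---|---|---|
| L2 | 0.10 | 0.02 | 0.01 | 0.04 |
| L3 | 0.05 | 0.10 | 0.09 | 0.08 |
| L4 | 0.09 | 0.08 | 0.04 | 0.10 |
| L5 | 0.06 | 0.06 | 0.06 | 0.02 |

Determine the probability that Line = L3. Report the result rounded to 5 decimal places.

0.32000

P(Line=L3) = 0.05 + 0.10 + 0.09 + 0.08 = 0.32.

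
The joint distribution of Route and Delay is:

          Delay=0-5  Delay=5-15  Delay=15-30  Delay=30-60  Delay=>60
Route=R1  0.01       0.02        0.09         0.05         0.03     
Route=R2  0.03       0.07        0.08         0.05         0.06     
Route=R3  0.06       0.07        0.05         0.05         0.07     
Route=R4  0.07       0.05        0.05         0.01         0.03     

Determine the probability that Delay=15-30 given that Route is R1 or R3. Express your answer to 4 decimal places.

0.2800

P(Route=R1) = 0.01 + 0.02 + 0.09 + 0.05 + 0.03 = 0.20.
P(Route=R3) = 0.06 + 0.07 + 0.05 + 0.05 + 0.07 = 0.30.
P(Route ∈ {R1, R3}) = 0.20 + 0.30 = 0.50; P(Delay=15-30, Route ∈ {R1, R3}) = 0.09 + 0.05 = 0.14.
P(Delay=15-30 | Route ∈ {R1, R3}) = 0.14/0.50 = 0.2800.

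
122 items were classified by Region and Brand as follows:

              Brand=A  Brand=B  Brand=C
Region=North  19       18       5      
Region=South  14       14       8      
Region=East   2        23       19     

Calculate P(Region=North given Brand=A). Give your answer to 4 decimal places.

0.5429

Total with Brand=A: 19 + 14 + 2 = 35.
P(Region=North | Brand=A) = 19/35 = 0.5429.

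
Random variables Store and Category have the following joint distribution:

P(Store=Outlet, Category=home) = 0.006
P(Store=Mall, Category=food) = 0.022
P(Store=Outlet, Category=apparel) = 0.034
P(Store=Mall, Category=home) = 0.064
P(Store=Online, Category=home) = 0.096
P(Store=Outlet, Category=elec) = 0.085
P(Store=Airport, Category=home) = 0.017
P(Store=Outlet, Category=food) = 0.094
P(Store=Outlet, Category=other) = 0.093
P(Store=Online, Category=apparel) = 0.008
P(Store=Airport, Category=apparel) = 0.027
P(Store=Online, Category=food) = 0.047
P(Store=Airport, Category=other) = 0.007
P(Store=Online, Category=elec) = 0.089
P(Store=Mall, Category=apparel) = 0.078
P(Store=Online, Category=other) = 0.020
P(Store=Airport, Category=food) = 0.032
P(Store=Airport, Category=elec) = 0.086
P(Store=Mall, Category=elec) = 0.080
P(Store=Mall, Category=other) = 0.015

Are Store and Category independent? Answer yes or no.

no

P(Store=Outlet) = 0.312 and P(Category=home) = 0.183, so their product is 0.05710, but P(Store=Outlet, Category=home) = 0.006. Since these differ, Store and Category are not independent.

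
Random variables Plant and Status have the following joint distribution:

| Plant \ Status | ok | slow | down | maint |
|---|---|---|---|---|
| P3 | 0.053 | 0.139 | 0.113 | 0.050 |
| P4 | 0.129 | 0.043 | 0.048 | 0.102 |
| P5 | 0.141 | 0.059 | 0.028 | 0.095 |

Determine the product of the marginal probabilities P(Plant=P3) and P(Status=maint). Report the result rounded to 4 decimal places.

0.0877

P(Plant=P3) = 0.053 + 0.139 + 0.113 + 0.050 = 0.355.
P(Status=maint) = 0.050 + 0.102 + 0.095 = 0.247.
Product: 0.355 × 0.247 = 0.0877.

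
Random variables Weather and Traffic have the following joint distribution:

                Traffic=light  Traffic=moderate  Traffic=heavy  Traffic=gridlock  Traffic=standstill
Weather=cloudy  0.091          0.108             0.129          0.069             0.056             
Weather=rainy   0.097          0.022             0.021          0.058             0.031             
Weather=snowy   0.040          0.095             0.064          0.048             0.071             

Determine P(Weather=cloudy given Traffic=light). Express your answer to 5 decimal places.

0.39912

P(Traffic=light) = 0.091 + 0.097 + 0.040 = 0.228.
P(Weather=cloudy | Traffic=light) = 0.091/0.228 = 0.39912.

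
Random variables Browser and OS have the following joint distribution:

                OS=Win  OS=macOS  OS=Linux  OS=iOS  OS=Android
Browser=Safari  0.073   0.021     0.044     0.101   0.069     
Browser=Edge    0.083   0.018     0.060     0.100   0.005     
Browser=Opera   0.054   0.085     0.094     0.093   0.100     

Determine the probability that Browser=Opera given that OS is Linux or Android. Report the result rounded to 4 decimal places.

0.5215

P(OS=Linux) = 0.044 + 0.060 + 0.094 = 0.198.
P(OS=Android) = 0.069 + 0.005 + 0.100 = 0.174.
P(OS ∈ {Linux, Android}) = 0.198 + 0.174 = 0.372; P(Browser=Opera, OS ∈ {Linux, Android}) = 0.094 + 0.100 = 0.194.
P(Browser=Opera | OS ∈ {Linux, Android}) = 0.194/0.372 = 0.5215.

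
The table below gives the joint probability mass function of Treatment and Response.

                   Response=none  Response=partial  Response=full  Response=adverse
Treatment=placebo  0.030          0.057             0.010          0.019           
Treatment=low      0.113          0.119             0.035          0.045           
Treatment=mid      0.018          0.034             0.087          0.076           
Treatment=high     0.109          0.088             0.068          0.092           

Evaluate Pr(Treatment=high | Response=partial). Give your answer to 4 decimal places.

P(Response=partial) = 0.057 + 0.119 + 0.034 + 0.088 = 0.298.
P(Treatment=high | Response=partial) = 0.088/0.298 = 0.2953.

0.2953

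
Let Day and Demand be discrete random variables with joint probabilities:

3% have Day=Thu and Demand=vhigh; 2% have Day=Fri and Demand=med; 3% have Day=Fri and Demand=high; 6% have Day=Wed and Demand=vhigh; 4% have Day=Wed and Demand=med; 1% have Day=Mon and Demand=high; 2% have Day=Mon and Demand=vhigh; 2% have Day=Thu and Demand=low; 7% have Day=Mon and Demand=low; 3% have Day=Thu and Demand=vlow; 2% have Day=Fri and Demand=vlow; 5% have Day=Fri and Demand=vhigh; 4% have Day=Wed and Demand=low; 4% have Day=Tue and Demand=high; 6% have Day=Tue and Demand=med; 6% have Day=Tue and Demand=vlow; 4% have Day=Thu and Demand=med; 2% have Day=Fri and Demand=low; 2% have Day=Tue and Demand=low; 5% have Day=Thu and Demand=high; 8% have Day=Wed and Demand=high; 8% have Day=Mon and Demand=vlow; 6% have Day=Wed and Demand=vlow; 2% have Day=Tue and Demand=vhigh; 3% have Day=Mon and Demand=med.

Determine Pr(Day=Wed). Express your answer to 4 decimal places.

0.2800

P(Day=Wed) = 0.06 + 0.04 + 0.04 + 0.08 + 0.06 = 0.28.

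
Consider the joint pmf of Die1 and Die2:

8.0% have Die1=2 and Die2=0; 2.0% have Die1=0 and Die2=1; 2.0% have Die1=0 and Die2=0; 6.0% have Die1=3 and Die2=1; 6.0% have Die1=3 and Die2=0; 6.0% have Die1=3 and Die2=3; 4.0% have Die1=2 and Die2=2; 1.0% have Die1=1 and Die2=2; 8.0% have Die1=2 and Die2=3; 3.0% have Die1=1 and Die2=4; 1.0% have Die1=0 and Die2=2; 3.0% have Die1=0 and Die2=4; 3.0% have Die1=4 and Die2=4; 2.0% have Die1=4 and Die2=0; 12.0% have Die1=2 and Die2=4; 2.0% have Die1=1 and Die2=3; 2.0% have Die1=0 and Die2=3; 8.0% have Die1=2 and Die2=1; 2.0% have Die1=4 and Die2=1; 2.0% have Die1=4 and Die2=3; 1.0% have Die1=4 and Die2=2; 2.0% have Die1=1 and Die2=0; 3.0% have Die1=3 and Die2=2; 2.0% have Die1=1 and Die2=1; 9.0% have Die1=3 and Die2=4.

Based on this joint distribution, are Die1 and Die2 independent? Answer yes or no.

Every cell satisfies P(Die1,Die2) = P(Die1)·P(Die2). For instance P(Die1=1) = 0.100, P(Die2=4) = 0.300, and 0.100×0.300 = 0.030 matches the joint entry. So Die1 and Die2 are independent.

yes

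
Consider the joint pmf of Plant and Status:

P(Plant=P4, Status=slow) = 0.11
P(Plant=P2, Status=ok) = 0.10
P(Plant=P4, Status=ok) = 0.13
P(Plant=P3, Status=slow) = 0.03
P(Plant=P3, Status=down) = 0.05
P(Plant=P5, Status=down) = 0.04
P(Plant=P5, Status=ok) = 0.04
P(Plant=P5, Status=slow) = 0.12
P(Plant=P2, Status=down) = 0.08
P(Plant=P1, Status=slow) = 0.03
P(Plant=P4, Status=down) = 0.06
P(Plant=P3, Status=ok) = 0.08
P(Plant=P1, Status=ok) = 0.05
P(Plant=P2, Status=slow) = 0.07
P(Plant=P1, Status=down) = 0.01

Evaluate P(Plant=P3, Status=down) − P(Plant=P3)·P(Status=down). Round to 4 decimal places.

P(Plant=P3) = 0.08 + 0.03 + 0.05 = 0.16.
P(Status=down) = 0.01 + 0.08 + 0.05 + 0.06 + 0.04 = 0.24.
P(Plant=P3, Status=down) − P(Plant=P3)P(Status=down) = 0.05 − 0.16×0.24 = 0.0116.

0.0116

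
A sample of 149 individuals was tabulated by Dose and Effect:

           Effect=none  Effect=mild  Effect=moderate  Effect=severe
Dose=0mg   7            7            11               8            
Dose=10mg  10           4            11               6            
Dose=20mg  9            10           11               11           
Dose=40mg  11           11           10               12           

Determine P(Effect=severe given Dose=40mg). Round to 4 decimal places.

Total with Dose=40mg: 11 + 11 + 10 + 12 = 44.
P(Effect=severe | Dose=40mg) = 12/44 = 0.2727.

0.2727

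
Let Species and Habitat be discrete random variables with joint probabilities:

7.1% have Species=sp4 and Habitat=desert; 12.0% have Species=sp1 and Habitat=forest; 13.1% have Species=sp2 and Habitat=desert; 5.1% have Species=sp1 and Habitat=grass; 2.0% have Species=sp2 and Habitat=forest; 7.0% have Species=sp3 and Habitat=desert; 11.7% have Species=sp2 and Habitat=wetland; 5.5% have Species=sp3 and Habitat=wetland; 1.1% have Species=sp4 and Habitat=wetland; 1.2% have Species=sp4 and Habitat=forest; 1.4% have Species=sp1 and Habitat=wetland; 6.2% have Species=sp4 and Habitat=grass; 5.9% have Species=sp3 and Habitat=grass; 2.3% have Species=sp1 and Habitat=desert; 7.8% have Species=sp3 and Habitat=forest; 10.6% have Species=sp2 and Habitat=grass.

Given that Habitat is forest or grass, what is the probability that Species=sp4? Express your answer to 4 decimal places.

P(Habitat=forest) = 0.120 + 0.020 + 0.078 + 0.012 = 0.230.
P(Habitat=grass) = 0.051 + 0.106 + 0.059 + 0.062 = 0.278.
P(Habitat ∈ {forest, grass}) = 0.230 + 0.278 = 0.508; P(Species=sp4, Habitat ∈ {forest, grass}) = 0.012 + 0.062 = 0.074.
P(Species=sp4 | Habitat ∈ {forest, grass}) = 0.074/0.508 = 0.1457.

0.1457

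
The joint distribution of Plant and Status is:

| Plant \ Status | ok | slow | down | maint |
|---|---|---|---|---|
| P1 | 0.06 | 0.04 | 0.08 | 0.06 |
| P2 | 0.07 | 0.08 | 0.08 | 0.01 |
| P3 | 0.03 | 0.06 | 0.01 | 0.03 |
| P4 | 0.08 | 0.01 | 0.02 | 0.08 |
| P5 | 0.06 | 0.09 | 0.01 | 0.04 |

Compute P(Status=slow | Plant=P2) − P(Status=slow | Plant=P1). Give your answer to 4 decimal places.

P(Plant=P2) = 0.07 + 0.08 + 0.08 + 0.01 = 0.24; P(Status=slow | Plant=P2) = 0.08/0.24 = 0.33333.
P(Plant=P1) = 0.06 + 0.04 + 0.08 + 0.06 = 0.24; P(Status=slow | Plant=P1) = 0.04/0.24 = 0.16667.
Difference = 0.1667.

0.1667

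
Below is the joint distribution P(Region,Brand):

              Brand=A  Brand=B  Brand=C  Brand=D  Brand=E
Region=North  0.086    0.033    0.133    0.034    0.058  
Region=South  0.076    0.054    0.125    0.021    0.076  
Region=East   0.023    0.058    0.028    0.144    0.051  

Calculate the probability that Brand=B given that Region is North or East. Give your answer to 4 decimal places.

0.1404

P(Region=North) = 0.086 + 0.033 + 0.133 + 0.034 + 0.058 = 0.344.
P(Region=East) = 0.023 + 0.058 + 0.028 + 0.144 + 0.051 = 0.304.
P(Region ∈ {North, East}) = 0.344 + 0.304 = 0.648; P(Brand=B, Region ∈ {North, East}) = 0.033 + 0.058 = 0.091.
P(Brand=B | Region ∈ {North, East}) = 0.091/0.648 = 0.1404.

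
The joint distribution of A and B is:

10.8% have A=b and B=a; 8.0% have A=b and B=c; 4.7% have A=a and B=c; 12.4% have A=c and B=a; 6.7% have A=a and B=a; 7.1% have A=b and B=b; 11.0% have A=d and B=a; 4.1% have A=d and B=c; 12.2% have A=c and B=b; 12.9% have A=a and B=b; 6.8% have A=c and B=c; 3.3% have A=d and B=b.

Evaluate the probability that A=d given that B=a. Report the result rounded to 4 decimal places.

0.2689

P(B=a) = 0.067 + 0.108 + 0.124 + 0.110 = 0.409.
P(A=d | B=a) = 0.110/0.409 = 0.2689.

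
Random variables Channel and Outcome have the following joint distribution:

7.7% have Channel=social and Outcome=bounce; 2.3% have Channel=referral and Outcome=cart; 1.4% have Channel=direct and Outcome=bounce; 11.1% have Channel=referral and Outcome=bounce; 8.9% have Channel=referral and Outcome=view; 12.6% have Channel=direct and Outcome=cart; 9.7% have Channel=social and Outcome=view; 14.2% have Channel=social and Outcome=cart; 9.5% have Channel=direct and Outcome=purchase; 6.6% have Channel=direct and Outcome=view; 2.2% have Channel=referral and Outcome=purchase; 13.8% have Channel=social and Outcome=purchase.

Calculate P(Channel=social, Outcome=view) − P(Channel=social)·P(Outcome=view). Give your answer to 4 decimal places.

P(Channel=social) = 0.077 + 0.097 + 0.142 + 0.138 = 0.454.
P(Outcome=view) = 0.097 + 0.066 + 0.089 = 0.252.
P(Channel=social, Outcome=view) − P(Channel=social)P(Outcome=view) = 0.097 − 0.454×0.252 = -0.0174.

-0.0174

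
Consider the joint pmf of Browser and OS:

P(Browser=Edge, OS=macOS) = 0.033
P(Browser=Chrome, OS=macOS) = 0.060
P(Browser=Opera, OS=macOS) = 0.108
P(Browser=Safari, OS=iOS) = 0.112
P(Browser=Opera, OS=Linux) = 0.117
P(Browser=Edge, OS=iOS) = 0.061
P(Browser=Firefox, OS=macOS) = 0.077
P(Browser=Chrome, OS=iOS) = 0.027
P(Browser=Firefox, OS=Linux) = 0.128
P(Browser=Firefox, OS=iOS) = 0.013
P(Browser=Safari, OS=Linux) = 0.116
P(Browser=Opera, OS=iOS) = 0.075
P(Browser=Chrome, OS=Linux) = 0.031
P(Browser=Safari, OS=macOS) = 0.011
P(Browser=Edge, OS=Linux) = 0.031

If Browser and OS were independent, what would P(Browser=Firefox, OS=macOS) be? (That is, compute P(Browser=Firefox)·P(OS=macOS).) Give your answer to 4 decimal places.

0.0630

P(Browser=Firefox) = 0.077 + 0.128 + 0.013 = 0.218.
P(OS=macOS) = 0.060 + 0.077 + 0.011 + 0.033 + 0.108 = 0.289.
Product: 0.218 × 0.289 = 0.0630.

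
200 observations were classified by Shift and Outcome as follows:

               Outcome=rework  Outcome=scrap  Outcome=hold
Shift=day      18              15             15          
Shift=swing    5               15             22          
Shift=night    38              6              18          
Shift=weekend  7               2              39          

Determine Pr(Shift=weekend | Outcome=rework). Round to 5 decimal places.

Total with Outcome=rework: 18 + 5 + 38 + 7 = 68.
P(Shift=weekend | Outcome=rework) = 7/68 = 0.10294.

0.10294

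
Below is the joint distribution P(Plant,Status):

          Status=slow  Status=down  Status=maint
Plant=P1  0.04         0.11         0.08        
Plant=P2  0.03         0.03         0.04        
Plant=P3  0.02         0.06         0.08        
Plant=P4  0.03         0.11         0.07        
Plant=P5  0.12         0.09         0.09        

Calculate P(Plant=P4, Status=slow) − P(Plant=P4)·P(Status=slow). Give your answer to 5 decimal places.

P(Plant=P4) = 0.03 + 0.11 + 0.07 = 0.21.
P(Status=slow) = 0.04 + 0.03 + 0.02 + 0.03 + 0.12 = 0.24.
P(Plant=P4, Status=slow) − P(Plant=P4)P(Status=slow) = 0.03 − 0.21×0.24 = -0.02040.

-0.02040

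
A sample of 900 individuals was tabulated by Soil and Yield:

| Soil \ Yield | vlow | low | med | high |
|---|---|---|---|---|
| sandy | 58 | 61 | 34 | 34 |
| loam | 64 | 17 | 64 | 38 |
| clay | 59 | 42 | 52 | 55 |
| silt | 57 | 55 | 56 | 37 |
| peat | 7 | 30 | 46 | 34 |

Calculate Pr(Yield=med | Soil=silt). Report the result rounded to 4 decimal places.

Total with Soil=silt: 57 + 55 + 56 + 37 = 205.
P(Yield=med | Soil=silt) = 56/205 = 0.2732.

0.2732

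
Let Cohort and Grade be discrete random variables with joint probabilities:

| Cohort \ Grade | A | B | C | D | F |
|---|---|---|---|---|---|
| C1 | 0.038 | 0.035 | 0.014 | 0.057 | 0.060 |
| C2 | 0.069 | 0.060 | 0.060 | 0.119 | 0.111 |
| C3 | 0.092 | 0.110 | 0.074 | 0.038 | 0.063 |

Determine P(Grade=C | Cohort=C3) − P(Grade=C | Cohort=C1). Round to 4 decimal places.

0.1277

P(Cohort=C3) = 0.092 + 0.110 + 0.074 + 0.038 + 0.063 = 0.377; P(Grade=C | Cohort=C3) = 0.074/0.377 = 0.19629.
P(Cohort=C1) = 0.038 + 0.035 + 0.014 + 0.057 + 0.060 = 0.204; P(Grade=C | Cohort=C1) = 0.014/0.204 = 0.06863.
Difference = 0.1277.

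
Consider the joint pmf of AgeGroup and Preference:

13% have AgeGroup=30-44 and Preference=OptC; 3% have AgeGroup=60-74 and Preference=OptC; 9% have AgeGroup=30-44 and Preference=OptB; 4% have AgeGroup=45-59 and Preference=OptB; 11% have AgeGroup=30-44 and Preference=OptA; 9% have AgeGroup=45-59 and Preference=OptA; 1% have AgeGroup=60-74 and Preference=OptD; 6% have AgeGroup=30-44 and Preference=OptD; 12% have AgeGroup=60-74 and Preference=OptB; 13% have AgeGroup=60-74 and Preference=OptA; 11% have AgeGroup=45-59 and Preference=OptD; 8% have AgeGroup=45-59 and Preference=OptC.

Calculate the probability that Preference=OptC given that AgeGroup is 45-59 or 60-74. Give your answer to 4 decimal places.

P(AgeGroup=45-59) = 0.09 + 0.04 + 0.08 + 0.11 = 0.32.
P(AgeGroup=60-74) = 0.13 + 0.12 + 0.03 + 0.01 = 0.29.
P(AgeGroup ∈ {45-59, 60-74}) = 0.32 + 0.29 = 0.61; P(Preference=OptC, AgeGroup ∈ {45-59, 60-74}) = 0.08 + 0.03 = 0.11.
P(Preference=OptC | AgeGroup ∈ {45-59, 60-74}) = 0.11/0.61 = 0.1803.

0.1803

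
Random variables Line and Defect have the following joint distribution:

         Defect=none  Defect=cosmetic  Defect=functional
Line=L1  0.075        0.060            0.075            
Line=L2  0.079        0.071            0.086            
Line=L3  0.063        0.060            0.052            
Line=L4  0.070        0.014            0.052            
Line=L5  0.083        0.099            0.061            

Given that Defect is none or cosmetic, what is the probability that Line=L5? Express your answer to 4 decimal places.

P(Defect=none) = 0.075 + 0.079 + 0.063 + 0.070 + 0.083 = 0.370.
P(Defect=cosmetic) = 0.060 + 0.071 + 0.060 + 0.014 + 0.099 = 0.304.
P(Defect ∈ {none, cosmetic}) = 0.370 + 0.304 = 0.674; P(Line=L5, Defect ∈ {none, cosmetic}) = 0.083 + 0.099 = 0.182.
P(Line=L5 | Defect ∈ {none, cosmetic}) = 0.182/0.674 = 0.2700.

0.2700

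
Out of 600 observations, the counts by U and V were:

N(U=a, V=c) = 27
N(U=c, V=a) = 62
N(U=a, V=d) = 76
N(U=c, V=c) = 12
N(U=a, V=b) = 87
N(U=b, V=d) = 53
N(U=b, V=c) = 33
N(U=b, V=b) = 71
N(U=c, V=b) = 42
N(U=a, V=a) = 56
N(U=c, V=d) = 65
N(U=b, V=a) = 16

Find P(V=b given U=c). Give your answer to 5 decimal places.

Total with U=c: 62 + 42 + 12 + 65 = 181.
P(V=b | U=c) = 42/181 = 0.23204.

0.23204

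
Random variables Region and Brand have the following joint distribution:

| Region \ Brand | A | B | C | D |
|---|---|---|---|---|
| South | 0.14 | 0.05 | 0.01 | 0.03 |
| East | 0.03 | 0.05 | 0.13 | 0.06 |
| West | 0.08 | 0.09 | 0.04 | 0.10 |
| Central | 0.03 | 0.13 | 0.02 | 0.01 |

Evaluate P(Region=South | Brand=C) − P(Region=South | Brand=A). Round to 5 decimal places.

-0.45000

P(Brand=C) = 0.01 + 0.13 + 0.04 + 0.02 = 0.20; P(Region=South | Brand=C) = 0.01/0.20 = 0.050000.
P(Brand=A) = 0.14 + 0.03 + 0.08 + 0.03 = 0.28; P(Region=South | Brand=A) = 0.14/0.28 = 0.500000.
Difference = -0.45000.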